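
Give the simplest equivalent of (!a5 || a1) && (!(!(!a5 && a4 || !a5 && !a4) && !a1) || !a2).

!a5 || a1

(!a5 || a1) && (!(!(!a5 && a4 || !a5 && !a4) && !a1) || !a2)
= (!a5 || a1) && (!(!!a5 && !a1) || !a2)   (distribution)
= (!a5 || a1) && (!a5 || a1 || !a2)   (De Morgan)
= !a5 || a1   (absorption)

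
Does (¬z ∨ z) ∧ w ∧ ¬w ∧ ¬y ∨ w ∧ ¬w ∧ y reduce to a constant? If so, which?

(¬z ∨ z) ∧ w ∧ ¬w ∧ ¬y ∨ w ∧ ¬w ∧ y
= w ∧ ¬w ∧ ¬y ∨ w ∧ ¬w ∧ y   (complement / identity)
= w ∧ ¬w   (distribution)
= False   (complement)

yes, False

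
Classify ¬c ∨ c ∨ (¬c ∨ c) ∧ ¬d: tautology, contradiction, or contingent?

tautology

¬c ∨ c ∨ (¬c ∨ c) ∧ ¬d
= ¬c ∨ c   (absorption)
= True   (complement)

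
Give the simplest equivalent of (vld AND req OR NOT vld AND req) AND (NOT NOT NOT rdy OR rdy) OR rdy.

(vld AND req OR NOT vld AND req) AND (NOT NOT NOT rdy OR rdy) OR rdy
= req AND (NOT NOT NOT rdy OR rdy) OR rdy   (distribution)
= req AND (NOT rdy OR rdy) OR rdy   (double negation)
= req OR rdy   (complement / identity)

req OR rdy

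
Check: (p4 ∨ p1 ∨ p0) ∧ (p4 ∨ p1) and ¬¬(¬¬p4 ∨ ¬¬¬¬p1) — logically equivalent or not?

Yes

E1: (p4 ∨ p1 ∨ p0) ∧ (p4 ∨ p1)
    = p4 ∨ p1
E2: ¬¬(¬¬p4 ∨ ¬¬¬¬p1)
    = ¬(¬p4 ∧ ¬¬¬p1)
    = ¬(¬p4 ∧ ¬p1)
    = p4 ∨ p1
Both reduce to p4 ∨ p1, so they are equivalent.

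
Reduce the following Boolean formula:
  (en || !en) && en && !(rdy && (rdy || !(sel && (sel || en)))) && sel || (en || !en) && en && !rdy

(en || !en) && en && !(rdy && (rdy || !(sel && (sel || en)))) && sel || (en || !en) && en && !rdy
= (en || !en) && en && !(rdy && (rdy || !sel)) && sel || (en || !en) && en && !rdy   [absorption]
= (en || !en) && en && !rdy && sel || (en || !en) && en && !rdy   [absorption]
= (en || !en) && en && !rdy   [absorption]
= en && !rdy   [complement / identity]

en && !rdy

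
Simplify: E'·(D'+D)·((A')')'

E'·(D'+D)·((A')')'
= E'·(D'+D)·A'   — double negation
= E'·A'   — complement / identity

E'·A'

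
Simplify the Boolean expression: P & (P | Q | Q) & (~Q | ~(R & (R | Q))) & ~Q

P & ~Q

P & (P | Q | Q) & (~Q | ~(R & (R | Q))) & ~Q
= P & (P | Q | Q) & (~Q | ~R) & ~Q   [absorption]
= P & (P | Q) & (~Q | ~R) & ~Q   [idempotence]
= P & (P | Q) & ~Q   [absorption]
= P & ~Q   [absorption]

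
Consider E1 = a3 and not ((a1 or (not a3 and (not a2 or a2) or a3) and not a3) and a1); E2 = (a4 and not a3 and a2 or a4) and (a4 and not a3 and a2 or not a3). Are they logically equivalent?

No

E1: a3 and not ((a1 or (not a3 and (not a2 or a2) or a3) and not a3) and a1)
    = a3 and not ((a1 or (not a3 or a3) and not a3) and a1)   — complement / identity
    = a3 and not ((a1 or not a3) and a1)   — complement / identity
    = a3 and not a1   — absorption
E2: (a4 and not a3 and a2 or a4) and (a4 and not a3 and a2 or not a3)
    = a4 and not a3 or a4 and not a3 and a2   — distribution
    = a4 and not a3   — absorption
These differ: at a1=0, a2=1, a3=1, a4=1, E1 = 1 but E2 = 0.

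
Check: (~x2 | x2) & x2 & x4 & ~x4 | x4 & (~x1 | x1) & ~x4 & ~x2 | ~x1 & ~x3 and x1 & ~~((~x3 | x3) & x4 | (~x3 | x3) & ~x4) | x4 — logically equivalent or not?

E1: (~x2 | x2) & x2 & x4 & ~x4 | x4 & (~x1 | x1) & ~x4 & ~x2 | ~x1 & ~x3
    = (~x2 | x2) & x2 & x4 & ~x4 | x4 & ~x4 & ~x2 | ~x1 & ~x3   [complement / identity]
    = x2 & x4 & ~x4 | x4 & ~x4 & ~x2 | ~x1 & ~x3   [complement / identity]
    = x4 & ~x4 | ~x1 & ~x3   [distribution]
    = ~x1 & ~x3   [complement / identity]
E2: x1 & ~~((~x3 | x3) & x4 | (~x3 | x3) & ~x4) | x4
    = x1 & ((~x3 | x3) & x4 | (~x3 | x3) & ~x4) | x4   [double negation]
    = x1 & (~x3 | x3) | x4   [distribution]
    = x1 | x4   [complement / identity]
These differ: at x1=1, x2=1, x3=0, x4=1, E1 = 0 but E2 = 1.

No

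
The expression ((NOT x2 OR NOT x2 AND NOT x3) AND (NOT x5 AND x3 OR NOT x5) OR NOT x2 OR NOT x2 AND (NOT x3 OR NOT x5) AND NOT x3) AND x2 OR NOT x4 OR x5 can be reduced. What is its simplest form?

((NOT x2 OR NOT x2 AND NOT x3) AND (NOT x5 AND x3 OR NOT x5) OR NOT x2 OR NOT x2 AND (NOT x3 OR NOT x5) AND NOT x3) AND x2 OR NOT x4 OR x5
= ((NOT x2 OR NOT x2 AND NOT x3) AND NOT x5 OR NOT x2 OR NOT x2 AND (NOT x3 OR NOT x5) AND NOT x3) AND x2 OR NOT x4 OR x5   [absorption]
= ((NOT x2 OR NOT x2 AND NOT x3) AND NOT x5 OR NOT x2 OR NOT x2 AND NOT x3) AND x2 OR NOT x4 OR x5   [absorption]
= (NOT x2 OR NOT x2 AND NOT x3) AND x2 OR NOT x4 OR x5   [absorption]
= NOT x2 AND x2 OR NOT x4 OR x5   [absorption]
= NOT x4 OR x5   [complement / identity]

NOT x4 OR x5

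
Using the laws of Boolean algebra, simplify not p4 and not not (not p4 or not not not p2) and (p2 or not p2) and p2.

not p4 and not not (not p4 or not not not p2) and (p2 or not p2) and p2
= not p4 and not not (not p4 or not p2) and (p2 or not p2) and p2   (double negation)
= not p4 and (not p4 or not p2) and (p2 or not p2) and p2   (double negation)
= not p4 and (p2 or not p2) and p2   (absorption)
= not p4 and p2   (complement / identity)

not p4 and p2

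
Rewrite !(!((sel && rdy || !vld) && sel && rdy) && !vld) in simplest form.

!(!((sel && rdy || !vld) && sel && rdy) && !vld)
= (sel && rdy || !vld) && sel && rdy || vld   — De Morgan
= sel && rdy || vld   — absorption

sel && rdy || vld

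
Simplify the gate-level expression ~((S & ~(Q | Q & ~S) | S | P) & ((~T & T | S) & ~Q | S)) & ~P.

~((S & ~(Q | Q & ~S) | S | P) & ((~T & T | S) & ~Q | S)) & ~P
= ~((S & ~(Q | Q & ~S) | S | P) & (S & ~Q | S)) & ~P   (complement / identity)
= ~((S & ~Q | S | P) & (S & ~Q | S)) & ~P   (absorption)
= ~(S & ~Q | S) & ~P   (absorption)
= ~S & ~P   (absorption)

~S & ~P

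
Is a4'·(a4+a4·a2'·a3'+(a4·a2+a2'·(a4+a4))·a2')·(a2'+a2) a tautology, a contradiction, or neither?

a4'·(a4+a4·a2'·a3'+(a4·a2+a2'·(a4+a4))·a2')·(a2'+a2)
= a4'·(a4+a4·a2'·a3'+(a4·a2+a2'·a4)·a2')·(a2'+a2)   (idempotence)
= a4'·(a4+a4·a2'·a3'+(a4·a2+a2'·a4)·a2')   (complement / identity)
= a4'·(a4+a4·a2'·a3'+a4·a2')   (distribution)
= a4'·(a4+a4·a2')   (absorption)
= a4'·a4   (absorption)
= 0   (complement)

contradiction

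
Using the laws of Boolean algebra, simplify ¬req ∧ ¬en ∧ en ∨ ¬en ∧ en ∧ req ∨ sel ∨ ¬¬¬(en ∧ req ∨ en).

¬req ∧ ¬en ∧ en ∨ ¬en ∧ en ∧ req ∨ sel ∨ ¬¬¬(en ∧ req ∨ en)
= ¬en ∧ en ∨ sel ∨ ¬¬¬(en ∧ req ∨ en)
= ¬en ∧ en ∨ sel ∨ ¬(en ∧ req ∨ en)
= sel ∨ ¬(en ∧ req ∨ en)
= sel ∨ ¬en

sel ∨ ¬en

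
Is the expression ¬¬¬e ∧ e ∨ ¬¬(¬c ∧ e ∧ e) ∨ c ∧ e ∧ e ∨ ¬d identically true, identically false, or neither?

¬¬¬e ∧ e ∨ ¬¬(¬c ∧ e ∧ e) ∨ c ∧ e ∧ e ∨ ¬d
= ¬¬¬e ∧ e ∨ ¬c ∧ e ∧ e ∨ c ∧ e ∧ e ∨ ¬d
= ¬¬¬e ∧ e ∨ e ∧ e ∨ ¬d
= ¬e ∧ e ∨ e ∧ e ∨ ¬d
= e ∨ ¬d
This depends on d, e, so it is not a constant.

neither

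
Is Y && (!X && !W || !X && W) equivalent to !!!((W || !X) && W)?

No

E1: Y && (!X && !W || !X && W)
    = Y && !X   [distribution]
E2: !!!((W || !X) && W)
    = !((W || !X) && W)   [double negation]
    = !W   [absorption]
These differ: at W=0, X=1, Y=0, E1 = 0 but E2 = 1.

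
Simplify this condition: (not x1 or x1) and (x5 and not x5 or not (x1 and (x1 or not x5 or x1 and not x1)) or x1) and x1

(not x1 or x1) and (x5 and not x5 or not (x1 and (x1 or not x5 or x1 and not x1)) or x1) and x1
= (not x1 or x1) and (x5 and not x5 or not (x1 and (x1 or not x5)) or x1) and x1
= (not x1 or x1) and (x5 and not x5 or not x1 or x1) and x1
= (not x1 or x1) and (not x1 or x1) and x1
= (not x1 or x1) and x1
= x1

x1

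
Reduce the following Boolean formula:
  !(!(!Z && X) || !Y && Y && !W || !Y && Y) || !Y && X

X && (!Z || !Y)

!(!(!Z && X) || !Y && Y && !W || !Y && Y) || !Y && X
= !(!(!Z && X) || !Y && Y) || !Y && X   (absorption)
= !!(!Z && X) || !Y && X   (complement / identity)
= !Z && X || !Y && X   (double negation)
= X && (!Z || !Y)   (distribution)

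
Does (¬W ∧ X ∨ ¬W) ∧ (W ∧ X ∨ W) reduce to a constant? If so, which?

yes, False

(¬W ∧ X ∨ ¬W) ∧ (W ∧ X ∨ W)
= (¬W ∧ X ∨ ¬W) ∧ W   [absorption]
= ¬W ∧ W   [absorption]
= False   [complement]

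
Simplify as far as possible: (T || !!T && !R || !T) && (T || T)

T

(T || !!T && !R || !T) && (T || T)
= (T || T && !R || !T) && (T || T)   [double negation]
= (T || !T) && (T || T)   [absorption]
= T || T   [complement / identity]
= T   [idempotence]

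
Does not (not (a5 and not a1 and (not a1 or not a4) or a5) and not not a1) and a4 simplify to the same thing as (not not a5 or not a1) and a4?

E1: not (not (a5 and not a1 and (not a1 or not a4) or a5) and not not a1) and a4
    = not (not (a5 and not a1 or a5) and not not a1) and a4   [absorption]
    = not (not a5 and not not a1) and a4   [absorption]
    = (a5 or not a1) and a4   [De Morgan]
E2: (not not a5 or not a1) and a4
    = (a5 or not a1) and a4   [double negation]
Both reduce to (a5 or not a1) and a4, so they are equivalent.

Yes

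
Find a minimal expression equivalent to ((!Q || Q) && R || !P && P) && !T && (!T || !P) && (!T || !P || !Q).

R && !T

((!Q || Q) && R || !P && P) && !T && (!T || !P) && (!T || !P || !Q)
= (R || !P && P) && !T && (!T || !P) && (!T || !P || !Q)   [complement / identity]
= (R || !P && P) && !T && (!T || !P)   [absorption]
= (R || !P && P) && !T   [absorption]
= R && !T   [complement / identity]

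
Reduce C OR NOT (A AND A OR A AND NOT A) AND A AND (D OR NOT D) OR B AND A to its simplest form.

C OR NOT (A AND A OR A AND NOT A) AND A AND (D OR NOT D) OR B AND A
= C OR NOT (A AND A OR A AND NOT A) AND A OR B AND A   [complement / identity]
= C OR NOT A AND A OR B AND A   [distribution]
= C OR B AND A   [complement / identity]

C OR B AND A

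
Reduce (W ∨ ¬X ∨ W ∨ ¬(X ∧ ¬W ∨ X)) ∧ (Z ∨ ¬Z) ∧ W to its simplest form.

W

(W ∨ ¬X ∨ W ∨ ¬(X ∧ ¬W ∨ X)) ∧ (Z ∨ ¬Z) ∧ W
= (W ∨ ¬X ∨ W ∨ ¬X) ∧ (Z ∨ ¬Z) ∧ W   [absorption]
= (W ∨ ¬X ∨ W ∨ ¬X) ∧ W   [complement / identity]
= (W ∨ ¬X) ∧ W   [idempotence]
= W   [absorption]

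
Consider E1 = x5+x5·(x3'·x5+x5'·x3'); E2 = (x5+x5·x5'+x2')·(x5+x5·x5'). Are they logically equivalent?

Yes

E1: x5+x5·(x3'·x5+x5'·x3')
    = x5+x5·x3'   (distribution)
    = x5   (absorption)
E2: (x5+x5·x5'+x2')·(x5+x5·x5')
    = x5+x5·x5'   (absorption)
    = x5   (complement / identity)
Both reduce to x5, so they are equivalent.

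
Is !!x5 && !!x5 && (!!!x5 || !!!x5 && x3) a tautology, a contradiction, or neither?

!!x5 && !!x5 && (!!!x5 || !!!x5 && x3)
= !!x5 && (!!!x5 || !!!x5 && x3)   [idempotence]
= !!x5 && !!!x5   [absorption]
= !!x5 && !x5   [double negation]
= x5 && !x5   [double negation]
= false   [complement]

contradiction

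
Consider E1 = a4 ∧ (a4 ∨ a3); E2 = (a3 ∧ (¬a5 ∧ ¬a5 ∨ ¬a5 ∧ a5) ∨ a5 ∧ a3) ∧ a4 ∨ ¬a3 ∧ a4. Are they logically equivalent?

E1: a4 ∧ (a4 ∨ a3)
    = a4   (absorption)
E2: (a3 ∧ (¬a5 ∧ ¬a5 ∨ ¬a5 ∧ a5) ∨ a5 ∧ a3) ∧ a4 ∨ ¬a3 ∧ a4
    = (a3 ∧ ¬a5 ∨ a5 ∧ a3) ∧ a4 ∨ ¬a3 ∧ a4   (distribution)
    = a3 ∧ a4 ∨ ¬a3 ∧ a4   (distribution)
    = a4   (distribution)
Both reduce to a4, so they are equivalent.

Yes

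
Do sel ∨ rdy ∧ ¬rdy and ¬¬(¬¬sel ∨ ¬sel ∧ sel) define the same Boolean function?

Yes

E1: sel ∨ rdy ∧ ¬rdy
    = sel   [complement / identity]
E2: ¬¬(¬¬sel ∨ ¬sel ∧ sel)
    = ¬¬sel ∨ ¬sel ∧ sel   [double negation]
    = ¬¬sel   [complement / identity]
    = sel   [double negation]
Both reduce to sel, so they are equivalent.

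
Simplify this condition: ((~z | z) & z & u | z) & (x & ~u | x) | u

((~z | z) & z & u | z) & (x & ~u | x) | u
= ((~z | z) & z & u | z) & x | u   — absorption
= (z & u | z) & x | u   — complement / identity
= z & x | u   — absorption

z & x | u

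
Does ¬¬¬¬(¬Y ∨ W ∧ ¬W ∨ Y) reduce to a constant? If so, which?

yes, True

¬¬¬¬(¬Y ∨ W ∧ ¬W ∨ Y)
= ¬¬¬¬(¬Y ∨ Y)   (complement / identity)
= ¬¬(¬Y ∨ Y)   (double negation)
= ¬Y ∨ Y   (double negation)
= True   (complement)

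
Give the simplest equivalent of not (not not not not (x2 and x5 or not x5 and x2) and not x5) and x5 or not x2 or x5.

not (not not not not (x2 and x5 or not x5 and x2) and not x5) and x5 or not x2 or x5
= not (not not (x2 and x5 or not x5 and x2) and not x5) and x5 or not x2 or x5   [double negation]
= not (not not x2 and not x5) and x5 or not x2 or x5   [distribution]
= (not x2 or x5) and x5 or not x2 or x5   [De Morgan]
= not x2 or x5   [absorption]

not x2 or x5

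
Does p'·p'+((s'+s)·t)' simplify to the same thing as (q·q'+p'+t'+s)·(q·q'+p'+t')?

E1: p'·p'+((s'+s)·t)'
    = p'+((s'+s)·t)'   — idempotence
    = p'+t'   — complement / identity
E2: (q·q'+p'+t'+s)·(q·q'+p'+t')
    = q·q'+p'+t'   — absorption
    = p'+t'   — complement / identity
Both reduce to p'+t', so they are equivalent.

Yes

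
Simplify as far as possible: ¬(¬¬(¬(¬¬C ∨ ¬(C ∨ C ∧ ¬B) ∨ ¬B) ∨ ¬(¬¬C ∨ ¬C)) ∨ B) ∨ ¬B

¬B

¬(¬¬(¬(¬¬C ∨ ¬(C ∨ C ∧ ¬B) ∨ ¬B) ∨ ¬(¬¬C ∨ ¬C)) ∨ B) ∨ ¬B
= ¬(¬((¬¬C ∨ ¬(C ∨ C ∧ ¬B) ∨ ¬B) ∧ (¬¬C ∨ ¬C)) ∨ B) ∨ ¬B   — De Morgan
= ¬(¬((¬¬C ∨ ¬C ∨ ¬B) ∧ (¬¬C ∨ ¬C)) ∨ B) ∨ ¬B   — absorption
= ¬(¬(¬¬C ∨ ¬C) ∨ B) ∨ ¬B   — absorption
= ¬(¬C ∧ C ∨ B) ∨ ¬B   — De Morgan
= ¬B ∨ ¬B   — complement / identity
= ¬B   — idempotence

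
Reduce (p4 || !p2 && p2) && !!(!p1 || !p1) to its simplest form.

(p4 || !p2 && p2) && !!(!p1 || !p1)
= (p4 || !p2 && p2) && !!!p1
= (p4 || !p2 && p2) && !p1
= p4 && !p1

p4 && !p1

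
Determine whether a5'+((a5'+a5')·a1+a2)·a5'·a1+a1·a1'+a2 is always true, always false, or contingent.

contingent

a5'+((a5'+a5')·a1+a2)·a5'·a1+a1·a1'+a2
= a5'+((a5'+a5')·a1+a2)·a5'·a1+a2
= a5'+(a5'·a1+a2)·a5'·a1+a2
= a5'+a5'·a1+a2
= a5'+a2
This depends on a2, a5, so it is not a constant.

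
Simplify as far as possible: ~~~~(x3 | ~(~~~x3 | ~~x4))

~~~~(x3 | ~(~~~x3 | ~~x4))
= ~~(x3 | ~(~~~x3 | ~~x4))   — double negation
= ~~(x3 | ~~x3 & ~x4)   — De Morgan
= ~~(x3 | x3 & ~x4)   — double negation
= ~~x3   — absorption
= x3   — double negation

x3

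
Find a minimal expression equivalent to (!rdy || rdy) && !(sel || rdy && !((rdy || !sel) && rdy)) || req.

!sel || req

(!rdy || rdy) && !(sel || rdy && !((rdy || !sel) && rdy)) || req
= (!rdy || rdy) && !(sel || rdy && !rdy) || req   — absorption
= (!rdy || rdy) && !sel || req   — complement / identity
= !sel || req   — complement / identity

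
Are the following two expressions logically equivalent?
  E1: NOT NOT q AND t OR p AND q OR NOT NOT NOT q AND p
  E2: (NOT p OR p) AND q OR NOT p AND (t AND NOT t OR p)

E1: NOT NOT q AND t OR p AND q OR NOT NOT NOT q AND p
    = NOT NOT q AND t OR p AND q OR NOT q AND p   [double negation]
    = NOT NOT q AND t OR p   [distribution]
    = q AND t OR p   [double negation]
E2: (NOT p OR p) AND q OR NOT p AND (t AND NOT t OR p)
    = (NOT p OR p) AND q OR NOT p AND p   [complement / identity]
    = (NOT p OR p) AND q   [complement / identity]
    = q   [complement / identity]
These differ: at p=1, q=0, t=0, E1 = 1 but E2 = 0.

No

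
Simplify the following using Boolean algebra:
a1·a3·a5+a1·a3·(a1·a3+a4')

a1·a3

a1·a3·a5+a1·a3·(a1·a3+a4')
= a1·a3·a5+a1·a3   [absorption]
= a1·a3   [absorption]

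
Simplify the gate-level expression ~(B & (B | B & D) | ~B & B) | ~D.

~B | ~D

~(B & (B | B & D) | ~B & B) | ~D
= ~(B & B | ~B & B) | ~D
= ~B | ~D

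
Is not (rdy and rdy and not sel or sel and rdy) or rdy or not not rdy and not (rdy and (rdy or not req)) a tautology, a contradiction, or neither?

not (rdy and rdy and not sel or sel and rdy) or rdy or not not rdy and not (rdy and (rdy or not req))
= not (rdy and rdy and not sel or sel and rdy) or rdy or not not rdy and not rdy   (absorption)
= not (rdy and rdy and not sel or sel and rdy) or rdy or rdy and not rdy   (double negation)
= not (rdy and not sel or sel and rdy) or rdy or rdy and not rdy   (idempotence)
= not rdy or rdy or rdy and not rdy   (distribution)
= not rdy or rdy   (complement / identity)
= True   (complement)

tautology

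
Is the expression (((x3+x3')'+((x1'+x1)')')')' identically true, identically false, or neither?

identically true

(((x3+x3')'+((x1'+x1)')')')'
= ((x3+x3')·(x1'+x1)')'   [De Morgan]
= ((x1'+x1)')'   [complement / identity]
= x1'+x1   [double negation]
= 1   [complement]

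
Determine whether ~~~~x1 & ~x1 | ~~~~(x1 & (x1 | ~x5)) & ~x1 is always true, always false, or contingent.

~~~~x1 & ~x1 | ~~~~(x1 & (x1 | ~x5)) & ~x1
= ~~~~x1 & ~x1 | ~~~~x1 & ~x1   (absorption)
= ~~~~x1 & ~x1   (idempotence)
= ~~x1 & ~x1   (double negation)
= x1 & ~x1   (double negation)
= 0   (complement)

always false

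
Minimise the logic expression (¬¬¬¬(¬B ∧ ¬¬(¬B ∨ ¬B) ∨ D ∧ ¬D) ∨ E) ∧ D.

(¬¬¬¬(¬B ∧ ¬¬(¬B ∨ ¬B) ∨ D ∧ ¬D) ∨ E) ∧ D
= (¬¬¬¬(¬B ∧ ¬¬(¬B ∨ ¬B)) ∨ E) ∧ D   — complement / identity
= (¬¬(¬B ∧ ¬¬(¬B ∨ ¬B)) ∨ E) ∧ D   — double negation
= (¬¬(¬B ∧ ¬¬¬B) ∨ E) ∧ D   — idempotence
= (¬¬(¬B ∧ ¬B) ∨ E) ∧ D   — double negation
= (¬B ∧ ¬B ∨ E) ∧ D   — double negation
= (¬B ∨ E) ∧ D   — idempotence

(¬B ∨ E) ∧ D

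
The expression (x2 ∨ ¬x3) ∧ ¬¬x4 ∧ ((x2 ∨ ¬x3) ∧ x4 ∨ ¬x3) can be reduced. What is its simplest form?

(x2 ∨ ¬x3) ∧ ¬¬x4 ∧ ((x2 ∨ ¬x3) ∧ x4 ∨ ¬x3)
= (x2 ∨ ¬x3) ∧ x4 ∧ ((x2 ∨ ¬x3) ∧ x4 ∨ ¬x3)
= (x2 ∨ ¬x3) ∧ x4

(x2 ∨ ¬x3) ∧ x4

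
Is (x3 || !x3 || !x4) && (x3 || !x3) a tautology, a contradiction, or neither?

(x3 || !x3 || !x4) && (x3 || !x3)
= x3 || !x3   [absorption]
= true   [complement]

tautology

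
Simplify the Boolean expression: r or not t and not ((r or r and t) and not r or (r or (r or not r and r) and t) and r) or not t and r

r or not t and not ((r or r and t) and not r or (r or (r or not r and r) and t) and r) or not t and r
= r or not t and not ((r or r and t) and not r or (r or r and t) and r) or not t and r   — complement / identity
= r or not t and not (r or r and t) or not t and r   — distribution
= r or not t and not r or not t and r   — absorption
= r or not t   — distribution

r or not t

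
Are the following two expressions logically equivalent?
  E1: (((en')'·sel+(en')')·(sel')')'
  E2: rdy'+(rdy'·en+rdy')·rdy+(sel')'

No

E1: (((en')'·sel+(en')')·(sel')')'
    = ((en')'·(sel')')'   (absorption)
    = en'+sel'   (De Morgan)
E2: rdy'+(rdy'·en+rdy')·rdy+(sel')'
    = rdy'+rdy'·rdy+(sel')'   (absorption)
    = rdy'+(sel')'   (complement / identity)
    = rdy'+sel   (double negation)
These differ: at en=1, rdy=1, sel=1, E1 = 0 but E2 = 1.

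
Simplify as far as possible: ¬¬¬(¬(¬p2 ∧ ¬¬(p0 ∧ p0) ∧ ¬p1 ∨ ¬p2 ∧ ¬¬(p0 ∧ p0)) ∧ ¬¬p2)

¬¬¬(¬(¬p2 ∧ ¬¬(p0 ∧ p0) ∧ ¬p1 ∨ ¬p2 ∧ ¬¬(p0 ∧ p0)) ∧ ¬¬p2)
= ¬¬¬(¬(¬p2 ∧ ¬¬(p0 ∧ p0)) ∧ ¬¬p2)   [absorption]
= ¬¬¬(¬(¬p2 ∧ p0 ∧ p0) ∧ ¬¬p2)   [double negation]
= ¬¬(¬p2 ∧ p0 ∧ p0 ∨ ¬p2)   [De Morgan]
= ¬¬(¬p2 ∧ p0 ∨ ¬p2)   [idempotence]
= ¬¬¬p2   [absorption]
= ¬p2   [double negation]

¬p2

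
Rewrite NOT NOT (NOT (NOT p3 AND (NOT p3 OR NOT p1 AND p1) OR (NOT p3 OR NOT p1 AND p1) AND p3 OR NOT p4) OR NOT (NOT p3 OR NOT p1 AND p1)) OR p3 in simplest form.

NOT NOT (NOT (NOT p3 AND (NOT p3 OR NOT p1 AND p1) OR (NOT p3 OR NOT p1 AND p1) AND p3 OR NOT p4) OR NOT (NOT p3 OR NOT p1 AND p1)) OR p3
= NOT NOT (NOT (NOT p3 OR NOT p1 AND p1 OR NOT p4) OR NOT (NOT p3 OR NOT p1 AND p1)) OR p3   (distribution)
= NOT ((NOT p3 OR NOT p1 AND p1 OR NOT p4) AND (NOT p3 OR NOT p1 AND p1)) OR p3   (De Morgan)
= NOT (NOT p3 OR NOT p1 AND p1) OR p3   (absorption)
= NOT NOT p3 OR p3   (complement / identity)
= p3 OR p3   (double negation)
= p3   (idempotence)

p3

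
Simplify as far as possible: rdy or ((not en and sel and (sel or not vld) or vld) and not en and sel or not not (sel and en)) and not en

rdy or ((not en and sel and (sel or not vld) or vld) and not en and sel or not not (sel and en)) and not en
= rdy or ((not en and sel or vld) and not en and sel or not not (sel and en)) and not en
= rdy or ((not en and sel or vld) and not en and sel or sel and en) and not en
= rdy or (not en and sel or sel and en) and not en
= rdy or sel and not en

rdy or sel and not en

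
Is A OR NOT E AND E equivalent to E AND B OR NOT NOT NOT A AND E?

No

E1: A OR NOT E AND E
    = A   [complement / identity]
E2: E AND B OR NOT NOT NOT A AND E
    = E AND B OR NOT A AND E   [double negation]
    = (B OR NOT A) AND E   [distribution]
These differ: at A=1, B=0, E=1, E1 = 1 but E2 = 0.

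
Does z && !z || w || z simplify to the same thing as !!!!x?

E1: z && !z || w || z
    = w || z
E2: !!!!x
    = !!x
    = x
These differ: at w=1, x=0, z=0, E1 = 1 but E2 = 0.

No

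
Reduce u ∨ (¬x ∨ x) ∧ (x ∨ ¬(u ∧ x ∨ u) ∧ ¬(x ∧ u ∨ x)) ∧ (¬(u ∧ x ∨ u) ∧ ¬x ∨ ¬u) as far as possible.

True

u ∨ (¬x ∨ x) ∧ (x ∨ ¬(u ∧ x ∨ u) ∧ ¬(x ∧ u ∨ x)) ∧ (¬(u ∧ x ∨ u) ∧ ¬x ∨ ¬u)
= u ∨ (¬x ∨ x) ∧ (x ∨ ¬(u ∧ x ∨ u) ∧ ¬x) ∧ (¬(u ∧ x ∨ u) ∧ ¬x ∨ ¬u)   [absorption]
= u ∨ (¬x ∨ x) ∧ (¬(u ∧ x ∨ u) ∧ ¬x ∨ x ∧ ¬u)   [distribution]
= u ∨ (¬x ∨ x) ∧ (¬u ∧ ¬x ∨ x ∧ ¬u)   [absorption]
= u ∨ (¬x ∨ x) ∧ ¬u   [distribution]
= u ∨ ¬u   [complement / identity]
= True   [complement]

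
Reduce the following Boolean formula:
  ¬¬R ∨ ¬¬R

¬¬R ∨ ¬¬R
= ¬¬R   — idempotence
= R   — double negation

R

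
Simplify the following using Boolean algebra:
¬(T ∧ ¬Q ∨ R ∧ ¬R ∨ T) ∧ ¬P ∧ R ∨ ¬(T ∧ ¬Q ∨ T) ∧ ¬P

¬(T ∧ ¬Q ∨ R ∧ ¬R ∨ T) ∧ ¬P ∧ R ∨ ¬(T ∧ ¬Q ∨ T) ∧ ¬P
= ¬(T ∧ ¬Q ∨ T) ∧ ¬P ∧ R ∨ ¬(T ∧ ¬Q ∨ T) ∧ ¬P   [complement / identity]
= ¬(T ∧ ¬Q ∨ T) ∧ ¬P   [absorption]
= ¬T ∧ ¬P   [absorption]

¬T ∧ ¬P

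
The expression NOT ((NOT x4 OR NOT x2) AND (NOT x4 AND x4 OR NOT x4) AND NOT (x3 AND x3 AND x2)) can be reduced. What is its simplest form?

NOT ((NOT x4 OR NOT x2) AND (NOT x4 AND x4 OR NOT x4) AND NOT (x3 AND x3 AND x2))
= NOT ((NOT x4 OR NOT x2) AND NOT x4 AND NOT (x3 AND x3 AND x2))   (complement / identity)
= NOT ((NOT x4 OR NOT x2) AND NOT x4 AND NOT (x3 AND x2))   (idempotence)
= NOT (NOT x4 AND NOT (x3 AND x2))   (absorption)
= x4 OR x3 AND x2   (De Morgan)

x4 OR x3 AND x2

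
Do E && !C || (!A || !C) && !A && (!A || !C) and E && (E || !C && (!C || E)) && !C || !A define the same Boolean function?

Yes

E1: E && !C || (!A || !C) && !A && (!A || !C)
    = E && !C || !A && (!A || !C)   [absorption]
    = E && !C || !A   [absorption]
E2: E && (E || !C && (!C || E)) && !C || !A
    = E && (E || !C) && !C || !A   [absorption]
    = E && !C || !A   [absorption]
Both reduce to E && !C || !A, so they are equivalent.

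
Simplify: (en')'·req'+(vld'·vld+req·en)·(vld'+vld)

(en')'·req'+(vld'·vld+req·en)·(vld'+vld)
= (en')'·req'+req·en·(vld'+vld)
= en·req'+req·en·(vld'+vld)
= en·req'+req·en
= en

en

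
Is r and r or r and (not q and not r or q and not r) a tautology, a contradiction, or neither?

r and r or r and (not q and not r or q and not r)
= r and (r or not q and not r or q and not r)   [distribution]
= r and (r or not r)   [distribution]
= r   [complement / identity]
This depends on r, so it is not a constant.

neither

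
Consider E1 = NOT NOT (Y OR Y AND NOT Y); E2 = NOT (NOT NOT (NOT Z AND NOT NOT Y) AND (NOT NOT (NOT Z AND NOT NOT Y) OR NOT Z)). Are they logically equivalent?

No

E1: NOT NOT (Y OR Y AND NOT Y)
    = NOT NOT Y   — complement / identity
    = Y   — double negation
E2: NOT (NOT NOT (NOT Z AND NOT NOT Y) AND (NOT NOT (NOT Z AND NOT NOT Y) OR NOT Z))
    = NOT NOT NOT (NOT Z AND NOT NOT Y)   — absorption
    = NOT NOT (Z OR NOT Y)   — De Morgan
    = Z OR NOT Y   — double negation
These differ: at Y=0, Z=0, E1 = 0 but E2 = 1.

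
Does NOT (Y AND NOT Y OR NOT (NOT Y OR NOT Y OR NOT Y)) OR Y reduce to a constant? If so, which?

yes, True

NOT (Y AND NOT Y OR NOT (NOT Y OR NOT Y OR NOT Y)) OR Y
= NOT (Y AND NOT Y OR NOT (NOT Y OR NOT Y)) OR Y
= NOT (Y AND NOT Y OR Y AND Y) OR Y
= NOT Y OR Y
= TRUE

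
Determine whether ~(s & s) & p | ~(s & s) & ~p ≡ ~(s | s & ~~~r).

Yes

E1: ~(s & s) & p | ~(s & s) & ~p
    = ~(s & s)
    = ~s
E2: ~(s | s & ~~~r)
    = ~(s | s & ~r)
    = ~s
Both reduce to ~s, so they are equivalent.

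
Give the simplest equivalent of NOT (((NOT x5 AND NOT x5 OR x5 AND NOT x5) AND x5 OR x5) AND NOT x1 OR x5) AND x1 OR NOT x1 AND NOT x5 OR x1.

NOT (((NOT x5 AND NOT x5 OR x5 AND NOT x5) AND x5 OR x5) AND NOT x1 OR x5) AND x1 OR NOT x1 AND NOT x5 OR x1
= NOT ((NOT x5 AND x5 OR x5) AND NOT x1 OR x5) AND x1 OR NOT x1 AND NOT x5 OR x1   (distribution)
= NOT (x5 AND NOT x1 OR x5) AND x1 OR NOT x1 AND NOT x5 OR x1   (complement / identity)
= NOT x5 AND x1 OR NOT x1 AND NOT x5 OR x1   (absorption)
= NOT x5 OR x1   (distribution)

NOT x5 OR x1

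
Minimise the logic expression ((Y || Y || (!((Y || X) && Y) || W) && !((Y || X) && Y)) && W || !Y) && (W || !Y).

((Y || Y || (!((Y || X) && Y) || W) && !((Y || X) && Y)) && W || !Y) && (W || !Y)
= ((Y || Y || !((Y || X) && Y)) && W || !Y) && (W || !Y)
= ((Y || Y || !Y) && W || !Y) && (W || !Y)
= ((Y || !Y) && W || !Y) && (W || !Y)
= (W || !Y) && (W || !Y)
= W || !Y

W || !Y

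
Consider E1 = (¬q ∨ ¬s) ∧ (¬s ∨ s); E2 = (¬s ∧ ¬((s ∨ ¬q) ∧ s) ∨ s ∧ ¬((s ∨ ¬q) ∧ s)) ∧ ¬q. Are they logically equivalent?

No

E1: (¬q ∨ ¬s) ∧ (¬s ∨ s)
    = ¬q ∨ ¬s   — complement / identity
E2: (¬s ∧ ¬((s ∨ ¬q) ∧ s) ∨ s ∧ ¬((s ∨ ¬q) ∧ s)) ∧ ¬q
    = ¬((s ∨ ¬q) ∧ s) ∧ ¬q   — distribution
    = ¬s ∧ ¬q   — absorption
These differ: at q=1, s=0, E1 = 1 but E2 = 0.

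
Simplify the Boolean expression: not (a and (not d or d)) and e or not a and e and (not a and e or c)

not a and e

not (a and (not d or d)) and e or not a and e and (not a and e or c)
= not a and e or not a and e and (not a and e or c)
= not a and e or not a and e
= not a and e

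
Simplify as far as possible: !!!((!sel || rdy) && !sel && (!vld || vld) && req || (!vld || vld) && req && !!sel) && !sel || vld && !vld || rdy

!req && !sel || rdy

!!!((!sel || rdy) && !sel && (!vld || vld) && req || (!vld || vld) && req && !!sel) && !sel || vld && !vld || rdy
= !!!((!sel || rdy) && !sel && (!vld || vld) && req || (!vld || vld) && req && sel) && !sel || vld && !vld || rdy   [double negation]
= !!!(!sel && (!vld || vld) && req || (!vld || vld) && req && sel) && !sel || vld && !vld || rdy   [absorption]
= !!!(!sel && (!vld || vld) && req || (!vld || vld) && req && sel) && !sel || rdy   [complement / identity]
= !!!((!vld || vld) && req) && !sel || rdy   [distribution]
= !((!vld || vld) && req) && !sel || rdy   [double negation]
= !req && !sel || rdy   [complement / identity]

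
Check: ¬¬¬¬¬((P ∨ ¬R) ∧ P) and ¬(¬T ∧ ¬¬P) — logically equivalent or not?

E1: ¬¬¬¬¬((P ∨ ¬R) ∧ P)
    = ¬¬¬((P ∨ ¬R) ∧ P)   — double negation
    = ¬¬¬P   — absorption
    = ¬P   — double negation
E2: ¬(¬T ∧ ¬¬P)
    = T ∨ ¬P   — De Morgan
These differ: at P=1, R=0, T=1, E1 = 0 but E2 = 1.

No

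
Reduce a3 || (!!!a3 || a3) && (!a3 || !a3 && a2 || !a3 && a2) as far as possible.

true

a3 || (!!!a3 || a3) && (!a3 || !a3 && a2 || !a3 && a2)
= a3 || (!!!a3 || a3) && (!a3 || !a3 && a2)   (idempotence)
= a3 || (!a3 || a3) && (!a3 || !a3 && a2)   (double negation)
= a3 || (!a3 || a3) && !a3   (absorption)
= a3 || !a3   (complement / identity)
= true   (complement)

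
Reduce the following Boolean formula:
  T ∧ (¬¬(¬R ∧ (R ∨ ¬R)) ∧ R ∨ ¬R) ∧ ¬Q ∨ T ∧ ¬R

T ∧ ¬R

T ∧ (¬¬(¬R ∧ (R ∨ ¬R)) ∧ R ∨ ¬R) ∧ ¬Q ∨ T ∧ ¬R
= T ∧ (¬¬¬R ∧ R ∨ ¬R) ∧ ¬Q ∨ T ∧ ¬R   — complement / identity
= T ∧ (¬R ∧ R ∨ ¬R) ∧ ¬Q ∨ T ∧ ¬R   — double negation
= T ∧ ¬R ∧ ¬Q ∨ T ∧ ¬R   — complement / identity
= T ∧ ¬R   — absorption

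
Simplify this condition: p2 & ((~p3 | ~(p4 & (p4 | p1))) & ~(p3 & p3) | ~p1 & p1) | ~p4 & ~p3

~p3 & (p2 | ~p4)

p2 & ((~p3 | ~(p4 & (p4 | p1))) & ~(p3 & p3) | ~p1 & p1) | ~p4 & ~p3
= p2 & ((~p3 | ~(p4 & (p4 | p1))) & ~p3 | ~p1 & p1) | ~p4 & ~p3   — idempotence
= p2 & (~p3 | ~(p4 & (p4 | p1))) & ~p3 | ~p4 & ~p3   — complement / identity
= p2 & (~p3 | ~p4) & ~p3 | ~p4 & ~p3   — absorption
= p2 & ~p3 | ~p4 & ~p3   — absorption
= ~p3 & (p2 | ~p4)   — distribution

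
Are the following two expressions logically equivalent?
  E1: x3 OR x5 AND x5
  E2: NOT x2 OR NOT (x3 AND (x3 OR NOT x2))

No

E1: x3 OR x5 AND x5
    = x3 OR x5
E2: NOT x2 OR NOT (x3 AND (x3 OR NOT x2))
    = NOT x2 OR NOT x3
These differ: at x2=1, x3=1, x5=0, E1 = 1 but E2 = 0.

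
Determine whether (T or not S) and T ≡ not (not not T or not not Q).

No

E1: (T or not S) and T
    = T   [absorption]
E2: not (not not T or not not Q)
    = not T and not Q   [De Morgan]
These differ: at Q=0, S=0, T=1, E1 = 1 but E2 = 0.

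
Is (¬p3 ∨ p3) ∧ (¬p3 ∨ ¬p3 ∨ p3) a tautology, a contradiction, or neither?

(¬p3 ∨ p3) ∧ (¬p3 ∨ ¬p3 ∨ p3)
= (¬p3 ∨ p3) ∧ (¬p3 ∨ p3)   — idempotence
= ¬p3 ∨ p3   — idempotence
= True   — complement

tautology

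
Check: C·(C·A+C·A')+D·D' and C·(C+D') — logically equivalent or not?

E1: C·(C·A+C·A')+D·D'
    = C·C+D·D'   (distribution)
    = C·C   (complement / identity)
    = C   (idempotence)
E2: C·(C+D')
    = C   (absorption)
Both reduce to C, so they are equivalent.

Yes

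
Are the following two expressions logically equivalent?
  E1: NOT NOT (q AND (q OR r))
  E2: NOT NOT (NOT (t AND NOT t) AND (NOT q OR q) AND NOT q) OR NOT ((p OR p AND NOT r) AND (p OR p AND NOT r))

E1: NOT NOT (q AND (q OR r))
    = q AND (q OR r)
    = q
E2: NOT NOT (NOT (t AND NOT t) AND (NOT q OR q) AND NOT q) OR NOT ((p OR p AND NOT r) AND (p OR p AND NOT r))
    = NOT NOT (NOT (t AND NOT t) AND NOT q) OR NOT ((p OR p AND NOT r) AND (p OR p AND NOT r))
    = NOT (t AND NOT t OR q) OR NOT ((p OR p AND NOT r) AND (p OR p AND NOT r))
    = NOT (t AND NOT t OR q) OR NOT (p OR p AND NOT r)
    = NOT (t AND NOT t OR q) OR NOT p
    = NOT q OR NOT p
These differ: at p=0, q=0, r=0, t=0, E1 = 0 but E2 = 1.

No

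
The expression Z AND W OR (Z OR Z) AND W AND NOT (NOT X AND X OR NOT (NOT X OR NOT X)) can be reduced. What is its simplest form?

Z AND W OR (Z OR Z) AND W AND NOT (NOT X AND X OR NOT (NOT X OR NOT X))
= Z AND W OR Z AND W AND NOT (NOT X AND X OR NOT (NOT X OR NOT X))   [idempotence]
= Z AND W OR Z AND W AND NOT (NOT X AND X OR X AND X)   [De Morgan]
= Z AND W OR Z AND W AND NOT X   [distribution]
= Z AND W   [absorption]

Z AND W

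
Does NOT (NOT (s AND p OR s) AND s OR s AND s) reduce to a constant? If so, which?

no

NOT (NOT (s AND p OR s) AND s OR s AND s)
= NOT (NOT s AND s OR s AND s)   [absorption]
= NOT s   [distribution]
This depends on s, so it is not a constant.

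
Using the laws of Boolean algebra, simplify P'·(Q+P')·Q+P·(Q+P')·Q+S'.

P'·(Q+P')·Q+P·(Q+P')·Q+S'
= (Q+P')·Q+S'   [distribution]
= Q+S'   [absorption]

Q+S'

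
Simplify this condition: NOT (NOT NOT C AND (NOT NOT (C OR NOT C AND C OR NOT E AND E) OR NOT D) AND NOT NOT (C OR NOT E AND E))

NOT C

NOT (NOT NOT C AND (NOT NOT (C OR NOT C AND C OR NOT E AND E) OR NOT D) AND NOT NOT (C OR NOT E AND E))
= NOT (NOT NOT C AND (NOT NOT (C OR NOT E AND E) OR NOT D) AND NOT NOT (C OR NOT E AND E))
= NOT (NOT NOT C AND NOT NOT (C OR NOT E AND E))
= NOT C OR NOT (C OR NOT E AND E)
= NOT C OR NOT C
= NOT C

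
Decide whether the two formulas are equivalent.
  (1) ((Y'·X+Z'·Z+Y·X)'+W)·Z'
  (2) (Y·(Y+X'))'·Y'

No

E1: ((Y'·X+Z'·Z+Y·X)'+W)·Z'
    = ((Y'·X+Y·X)'+W)·Z'
    = (X'+W)·Z'
E2: (Y·(Y+X'))'·Y'
    = Y'·Y'
    = Y'
These differ: at W=1, X=1, Y=0, Z=1, E1 = 0 but E2 = 1.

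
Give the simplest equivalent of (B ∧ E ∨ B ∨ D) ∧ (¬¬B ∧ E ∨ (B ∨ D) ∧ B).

(B ∧ E ∨ B ∨ D) ∧ (¬¬B ∧ E ∨ (B ∨ D) ∧ B)
= (B ∧ E ∨ B ∨ D) ∧ (¬¬B ∧ E ∨ B)
= (B ∧ E ∨ B ∨ D) ∧ (B ∧ E ∨ B)
= B ∧ E ∨ B
= B

B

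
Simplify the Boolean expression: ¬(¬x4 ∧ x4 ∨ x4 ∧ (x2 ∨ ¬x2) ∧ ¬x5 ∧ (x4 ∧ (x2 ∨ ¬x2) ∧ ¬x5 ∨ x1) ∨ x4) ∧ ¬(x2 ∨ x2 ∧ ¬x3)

¬(¬x4 ∧ x4 ∨ x4 ∧ (x2 ∨ ¬x2) ∧ ¬x5 ∧ (x4 ∧ (x2 ∨ ¬x2) ∧ ¬x5 ∨ x1) ∨ x4) ∧ ¬(x2 ∨ x2 ∧ ¬x3)
= ¬(¬x4 ∧ x4 ∨ x4 ∧ (x2 ∨ ¬x2) ∧ ¬x5 ∨ x4) ∧ ¬(x2 ∨ x2 ∧ ¬x3)   (absorption)
= ¬(x4 ∧ (x2 ∨ ¬x2) ∧ ¬x5 ∨ x4) ∧ ¬(x2 ∨ x2 ∧ ¬x3)   (complement / identity)
= ¬(x4 ∧ ¬x5 ∨ x4) ∧ ¬(x2 ∨ x2 ∧ ¬x3)   (complement / identity)
= ¬x4 ∧ ¬(x2 ∨ x2 ∧ ¬x3)   (absorption)
= ¬x4 ∧ ¬x2   (absorption)

¬x4 ∧ ¬x2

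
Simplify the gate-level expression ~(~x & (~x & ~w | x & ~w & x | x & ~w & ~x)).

~(~x & (~x & ~w | x & ~w & x | x & ~w & ~x))
= ~(~x & (~x & ~w | x & ~w))   [distribution]
= ~(~x & ~w)   [distribution]
= x | w   [De Morgan]

x | w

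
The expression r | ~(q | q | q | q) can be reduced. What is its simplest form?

r | ~q

r | ~(q | q | q | q)
= r | ~(q | q | q)
= r | ~(q | q)
= r | ~q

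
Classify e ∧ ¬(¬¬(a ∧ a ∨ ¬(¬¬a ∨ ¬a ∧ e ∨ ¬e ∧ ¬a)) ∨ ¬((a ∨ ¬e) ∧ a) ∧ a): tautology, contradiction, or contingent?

e ∧ ¬(¬¬(a ∧ a ∨ ¬(¬¬a ∨ ¬a ∧ e ∨ ¬e ∧ ¬a)) ∨ ¬((a ∨ ¬e) ∧ a) ∧ a)
= e ∧ ¬(¬¬(a ∧ a ∨ ¬(¬¬a ∨ ¬a)) ∨ ¬((a ∨ ¬e) ∧ a) ∧ a)   [distribution]
= e ∧ ¬(¬¬(a ∧ a ∨ ¬(¬¬a ∨ ¬a)) ∨ ¬a ∧ a)   [absorption]
= e ∧ ¬(¬¬(a ∧ a ∨ ¬a ∧ a) ∨ ¬a ∧ a)   [De Morgan]
= e ∧ ¬(¬¬a ∨ ¬a ∧ a)   [distribution]
= e ∧ ¬(a ∨ ¬a ∧ a)   [double negation]
= e ∧ ¬a   [complement / identity]
This depends on a, e, so it is not a constant.

contingent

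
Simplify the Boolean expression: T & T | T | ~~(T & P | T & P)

T & T | T | ~~(T & P | T & P)
= T & T | T | T & P | T & P   (double negation)
= T & T | T | T & P   (idempotence)
= T & T | T   (absorption)
= T | T   (idempotence)
= T   (idempotence)

T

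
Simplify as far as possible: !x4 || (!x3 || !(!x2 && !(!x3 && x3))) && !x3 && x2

!x4 || !x3 && x2

!x4 || (!x3 || !(!x2 && !(!x3 && x3))) && !x3 && x2
= !x4 || (!x3 || x2 || !x3 && x3) && !x3 && x2   (De Morgan)
= !x4 || (!x3 || x2) && !x3 && x2   (complement / identity)
= !x4 || !x3 && x2   (absorption)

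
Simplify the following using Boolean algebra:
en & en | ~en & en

en

en & en | ~en & en
= (en | ~en) & en   (distribution)
= en   (complement / identity)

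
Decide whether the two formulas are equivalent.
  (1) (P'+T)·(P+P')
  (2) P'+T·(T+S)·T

E1: (P'+T)·(P+P')
    = P'+T   (complement / identity)
E2: P'+T·(T+S)·T
    = P'+T·T   (absorption)
    = P'+T   (idempotence)
Both reduce to P'+T, so they are equivalent.

Yes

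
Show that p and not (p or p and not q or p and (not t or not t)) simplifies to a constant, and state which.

p and not (p or p and not q or p and (not t or not t))
= p and not (p or p and (not t or not t))   (absorption)
= p and not (p or p and not t)   (idempotence)
= p and not p   (absorption)
= False   (complement)

False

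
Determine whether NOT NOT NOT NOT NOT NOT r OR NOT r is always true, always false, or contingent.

always true

NOT NOT NOT NOT NOT NOT r OR NOT r
= NOT NOT NOT NOT r OR NOT r   (double negation)
= NOT NOT r OR NOT r   (double negation)
= r OR NOT r   (double negation)
= TRUE   (complement)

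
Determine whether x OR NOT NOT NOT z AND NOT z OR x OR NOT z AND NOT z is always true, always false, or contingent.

contingent

x OR NOT NOT NOT z AND NOT z OR x OR NOT z AND NOT z
= x OR NOT z AND NOT z OR x OR NOT z AND NOT z
= x OR NOT z AND NOT z
= x OR NOT z
This depends on x, z, so it is not a constant.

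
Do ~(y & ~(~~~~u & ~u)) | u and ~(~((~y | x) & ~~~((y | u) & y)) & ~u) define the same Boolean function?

Yes

E1: ~(y & ~(~~~~u & ~u)) | u
    = ~(y & ~(~~u & ~u)) | u   (double negation)
    = ~(y & (~u | u)) | u   (De Morgan)
    = ~y | u   (complement / identity)
E2: ~(~((~y | x) & ~~~((y | u) & y)) & ~u)
    = ~(~((~y | x) & ~~~y) & ~u)   (absorption)
    = ~(~((~y | x) & ~y) & ~u)   (double negation)
    = (~y | x) & ~y | u   (De Morgan)
    = ~y | u   (absorption)
Both reduce to ~y | u, so they are equivalent.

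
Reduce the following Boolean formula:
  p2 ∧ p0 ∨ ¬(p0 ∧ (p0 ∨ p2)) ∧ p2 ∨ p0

p2 ∨ p0

p2 ∧ p0 ∨ ¬(p0 ∧ (p0 ∨ p2)) ∧ p2 ∨ p0
= p2 ∧ p0 ∨ ¬p0 ∧ p2 ∨ p0   — absorption
= p2 ∨ p0   — distribution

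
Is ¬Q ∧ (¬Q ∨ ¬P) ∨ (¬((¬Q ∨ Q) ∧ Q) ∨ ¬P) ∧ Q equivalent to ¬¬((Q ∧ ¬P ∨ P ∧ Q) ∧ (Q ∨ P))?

No

E1: ¬Q ∧ (¬Q ∨ ¬P) ∨ (¬((¬Q ∨ Q) ∧ Q) ∨ ¬P) ∧ Q
    = ¬Q ∧ (¬Q ∨ ¬P) ∨ (¬Q ∨ ¬P) ∧ Q   (complement / identity)
    = ¬Q ∨ ¬P   (distribution)
E2: ¬¬((Q ∧ ¬P ∨ P ∧ Q) ∧ (Q ∨ P))
    = ¬¬(Q ∧ (Q ∨ P))   (distribution)
    = ¬¬Q   (absorption)
    = Q   (double negation)
These differ: at P=1, Q=0, E1 = 1 but E2 = 0.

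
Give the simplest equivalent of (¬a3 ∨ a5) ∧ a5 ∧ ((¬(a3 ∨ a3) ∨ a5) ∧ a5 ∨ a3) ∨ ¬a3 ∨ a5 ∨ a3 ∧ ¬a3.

¬a3 ∨ a5

(¬a3 ∨ a5) ∧ a5 ∧ ((¬(a3 ∨ a3) ∨ a5) ∧ a5 ∨ a3) ∨ ¬a3 ∨ a5 ∨ a3 ∧ ¬a3
= (¬a3 ∨ a5) ∧ a5 ∧ ((¬(a3 ∨ a3) ∨ a5) ∧ a5 ∨ a3) ∨ ¬a3 ∨ a5   (complement / identity)
= (¬a3 ∨ a5) ∧ a5 ∧ ((¬a3 ∨ a5) ∧ a5 ∨ a3) ∨ ¬a3 ∨ a5   (idempotence)
= (¬a3 ∨ a5) ∧ a5 ∨ ¬a3 ∨ a5   (absorption)
= ¬a3 ∨ a5   (absorption)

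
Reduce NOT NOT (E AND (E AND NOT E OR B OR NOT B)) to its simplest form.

E

NOT NOT (E AND (E AND NOT E OR B OR NOT B))
= E AND (E AND NOT E OR B OR NOT B)   — double negation
= E AND (B OR NOT B)   — complement / identity
= E   — complement / identity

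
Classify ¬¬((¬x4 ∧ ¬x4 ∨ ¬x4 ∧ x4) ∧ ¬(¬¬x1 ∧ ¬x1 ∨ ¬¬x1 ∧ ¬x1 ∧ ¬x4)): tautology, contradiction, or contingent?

contingent

¬¬((¬x4 ∧ ¬x4 ∨ ¬x4 ∧ x4) ∧ ¬(¬¬x1 ∧ ¬x1 ∨ ¬¬x1 ∧ ¬x1 ∧ ¬x4))
= ¬¬((¬x4 ∧ ¬x4 ∨ ¬x4 ∧ x4) ∧ ¬(¬¬x1 ∧ ¬x1))
= ¬¬(¬x4 ∧ ¬(¬¬x1 ∧ ¬x1))
= ¬(x4 ∨ ¬¬x1 ∧ ¬x1)
= ¬(x4 ∨ x1 ∧ ¬x1)
= ¬x4
This depends on x4, so it is not a constant.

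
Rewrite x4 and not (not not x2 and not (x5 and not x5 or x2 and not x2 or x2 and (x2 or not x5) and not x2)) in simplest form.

x4 and not (not not x2 and not (x5 and not x5 or x2 and not x2 or x2 and (x2 or not x5) and not x2))
= x4 and not (not not x2 and not (x5 and not x5 or x2 and not x2 or x2 and not x2))   (absorption)
= x4 and (not x2 or x5 and not x5 or x2 and not x2 or x2 and not x2)   (De Morgan)
= x4 and (not x2 or x2 and not x2 or x2 and not x2)   (complement / identity)
= x4 and (not x2 or x2 and not x2)   (idempotence)
= x4 and not x2   (complement / identity)

x4 and not x2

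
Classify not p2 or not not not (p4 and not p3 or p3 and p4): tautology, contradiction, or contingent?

not p2 or not not not (p4 and not p3 or p3 and p4)
= not p2 or not (p4 and not p3 or p3 and p4)   [double negation]
= not p2 or not p4   [distribution]
This depends on p2, p4, so it is not a constant.

contingent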